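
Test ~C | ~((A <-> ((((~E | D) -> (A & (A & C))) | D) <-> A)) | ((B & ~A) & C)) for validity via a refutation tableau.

Not valid

Assume the negation and expand:
Initial set: {~(~C | ~((A <-> ((((~E | D) -> (A & (A & C))) | D) <-> A)) | ((B & ~A) & C)))}.
~(~C | ~((A <-> ((((~E | D) -> (A & (A & C))) | D) <-> A)) | ((B & ~A) & C))): α-rule — add ~~C, ~~((A <-> ((((~E | D) -> (A & (A & C))) | D) <-> A)) | ((B & ~A) & C)).
~~((A <-> ((((~E | D) -> (A & (A & C))) | D) <-> A)) | ((B & ~A) & C)): β-rule — branch into (A <-> ((((~E | D) -> (A & (A & C))) | D) <-> A))  //  ((B & ~A) & C).
  branch 1 (add (A <-> ((((~E | D) -> (A & (A & C))) | D) <-> A))):
    (A <-> ((((~E | D) -> (A & (A & C))) | D) <-> A)): β-rule — branch into A, ((((~E | D) -> (A & (A & C))) | D) <-> A)  //  ~A, ~((((~E | D) -> (A & (A & C))) | D) <-> A).
      branch 1.1 (add A, ((((~E | D) -> (A & (A & C))) | D) <-> A)):
        ((((~E | D) -> (A & (A & C))) | D) <-> A): β-rule — branch into (((~E | D) -> (A & (A & C))) | D), A  //  ~(((~E | D) -> (A & (A & C))) | D), ~A.
          branch 1.1.1 (add (((~E | D) -> (A & (A & C))) | D), A):
            (((~E | D) -> (A & (A & C))) | D): β-rule — branch into ((~E | D) -> (A & (A & C)))  //  D.
              branch 1.1.1.1 (add ((~E | D) -> (A & (A & C)))):
                ((~E | D) -> (A & (A & C))): β-rule — branch into ~(~E | D)  //  (A & (A & C)).
                  branch 1.1.1.1.1 (add ~(~E | D)):
                    ~(~E | D): α-rule — add ~~E, ~D.
                    ○ open, literals {A=1, C=1, D=0, E=1}.
                  branch 1.1.1.1.2 (add (A & (A & C))):
                    (A & (A & C)): α-rule — add A, (A & C).
                    (A & C): α-rule — add A, C.
                    ○ open, literals {A=1, C=1}.
              branch 1.1.1.2 (add D):
                ○ open, literals {A=1, C=1, D=1}.
          branch 1.1.2 (add ~(((~E | D) -> (A & (A & C))) | D), ~A):
            × closes — contains both A and ~A.
      branch 1.2 (add ~A, ~((((~E | D) -> (A & (A & C))) | D) <-> A)):
        ~((((~E | D) -> (A & (A & C))) | D) <-> A): β-rule — branch into (((~E | D) -> (A & (A & C))) | D), ~A  //  ~(((~E | D) -> (A & (A & C))) | D), A.
          branch 1.2.1 (add (((~E | D) -> (A & (A & C))) | D), ~A):
            (((~E | D) -> (A & (A & C))) | D): β-rule — branch into ((~E | D) -> (A & (A & C)))  //  D.
              branch 1.2.1.1 (add ((~E | D) -> (A & (A & C)))):
                ((~E | D) -> (A & (A & C))): β-rule — branch into ~(~E | D)  //  (A & (A & C)).
                  branch 1.2.1.1.1 (add ~(~E | D)):
                    ~(~E | D): α-rule — add ~~E, ~D.
                    ○ open, literals {A=0, C=1, D=0, E=1}.
                  branch 1.2.1.1.2 (add (A & (A & C))):
                    (A & (A & C)): α-rule — add A, (A & C).
                    × closes — contains both A and ~A.
              branch 1.2.1.2 (add D):
                ○ open, literals {A=0, C=1, D=1}.
          branch 1.2.2 (add ~(((~E | D) -> (A & (A & C))) | D), A):
            × closes — contains both A and ~A.
  branch 2 (add ((B & ~A) & C)):
    ((B & ~A) & C): α-rule — add (B & ~A), C.
    (B & ~A): α-rule — add B, ~A.
    ○ open, literals {A=0, B=1, C=1}.
3 branches closed, 6 open.
An open branch gives a countermodel: A=1, C=1, D=0, E=1 (unmentioned atoms arbitrary); under it the original formula is false.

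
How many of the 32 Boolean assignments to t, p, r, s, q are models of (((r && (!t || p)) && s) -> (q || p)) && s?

15

Initial set: {T ((((r && (!t || p)) && s) -> (q || p)) && s)}.
T ((((r && (!t || p)) && s) -> (q || p)) && s): α-rule — add T (((r && (!t || p)) && s) -> (q || p)), T s.
T (((r && (!t || p)) && s) -> (q || p)): β-rule — branch into F ((r && (!t || p)) && s)  //  T (q || p).
  branch 1 (add F ((r && (!t || p)) && s)):
    F ((r && (!t || p)) && s): β-rule — branch into F (r && (!t || p))  //  F s.
      branch 1.1 (add F (r && (!t || p))):
        F (r && (!t || p)): β-rule — branch into F r  //  F (!t || p).
          branch 1.1.1 (add F r):
            ○ open, literals {r=0, s=1}.
          branch 1.1.2 (add F (!t || p)):
            F (!t || p): α-rule — add F !t, F p.
            ○ open, literals {p=0, s=1, t=1}.
      branch 1.2 (add F s):
        × closes — contains both s and !s.
  branch 2 (add T (q || p)):
    T (q || p): β-rule — branch into T q  //  T p.
      branch 2.1 (add T q):
        ○ open, literals {q=1, s=1}.
      branch 2.2 (add T p):
        ○ open, literals {p=1, s=1}.
1 branch closed, 4 open.
Each open branch fixes some atoms; the unmentioned ones are free. Counting distinct full assignments: branch {r=0, s=1} (t, p, q) contributes 8 new; branch {p=0, s=1, t=1} (r, q) contributes 2 new; branch {q=1, s=1} (t, p, r) contributes 3 new; branch {p=1, s=1} (t, r, q) contributes 2 new. Total: 15.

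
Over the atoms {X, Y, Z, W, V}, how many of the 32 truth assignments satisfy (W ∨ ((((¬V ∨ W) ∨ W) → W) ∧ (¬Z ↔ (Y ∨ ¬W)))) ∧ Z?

8

Initial set: {((W ∨ ((((¬V ∨ W) ∨ W) → W) ∧ (¬Z ↔ (Y ∨ ¬W)))) ∧ Z)}.
((W ∨ ((((¬V ∨ W) ∨ W) → W) ∧ (¬Z ↔ (Y ∨ ¬W)))) ∧ Z): α-rule — add (W ∨ ((((¬V ∨ W) ∨ W) → W) ∧ (¬Z ↔ (Y ∨ ¬W)))), Z.
(W ∨ ((((¬V ∨ W) ∨ W) → W) ∧ (¬Z ↔ (Y ∨ ¬W)))): β-rule — branch into W  //  ((((¬V ∨ W) ∨ W) → W) ∧ (¬Z ↔ (Y ∨ ¬W))).
  branch 1 (add W):
    ○ open, literals {W=T, Z=T}.
  branch 2 (add ((((¬V ∨ W) ∨ W) → W) ∧ (¬Z ↔ (Y ∨ ¬W)))):
    ((((¬V ∨ W) ∨ W) → W) ∧ (¬Z ↔ (Y ∨ ¬W))): α-rule — add (((¬V ∨ W) ∨ W) → W), (¬Z ↔ (Y ∨ ¬W)).
    (((¬V ∨ W) ∨ W) → W): β-rule — branch into ¬((¬V ∨ W) ∨ W)  //  W.
      branch 2.1 (add ¬((¬V ∨ W) ∨ W)):
        ¬((¬V ∨ W) ∨ W): α-rule — add ¬(¬V ∨ W), ¬W.
        ¬(¬V ∨ W): α-rule — add ¬¬V, ¬W.
        (¬Z ↔ (Y ∨ ¬W)): β-rule — branch into ¬Z, (Y ∨ ¬W)  //  ¬¬Z, ¬(Y ∨ ¬W).
          branch 2.1.1 (add ¬Z, (Y ∨ ¬W)):
            × closes — contains both Z and ¬Z.
          branch 2.1.2 (add ¬¬Z, ¬(Y ∨ ¬W)):
            ¬(Y ∨ ¬W): α-rule — add ¬Y, ¬¬W.
            × closes — contains both W and ¬W.
      branch 2.2 (add W):
        (¬Z ↔ (Y ∨ ¬W)): β-rule — branch into ¬Z, (Y ∨ ¬W)  //  ¬¬Z, ¬(Y ∨ ¬W).
          branch 2.2.1 (add ¬Z, (Y ∨ ¬W)):
            × closes — contains both Z and ¬Z.
          branch 2.2.2 (add ¬¬Z, ¬(Y ∨ ¬W)):
            ¬(Y ∨ ¬W): α-rule — add ¬Y, ¬¬W.
            ○ open, literals {W=T, Y=F, Z=T}.
3 branches closed, 2 open.
Each open branch fixes some atoms; the unmentioned ones are free. Counting distinct full assignments: branch {W=T, Z=T} (X, Y, V) contributes 8 new; branch {W=T, Y=F, Z=T} (X, V) contributes 0 new. Total: 8.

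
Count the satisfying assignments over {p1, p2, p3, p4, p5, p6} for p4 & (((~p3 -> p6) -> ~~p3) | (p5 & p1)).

26

Initial set: {(p4 & (((~p3 -> p6) -> ~~p3) | (p5 & p1)))}.
(p4 & (((~p3 -> p6) -> ~~p3) | (p5 & p1))): α-rule — add p4, (((~p3 -> p6) -> ~~p3) | (p5 & p1)).
(((~p3 -> p6) -> ~~p3) | (p5 & p1)): β-rule — branch into ((~p3 -> p6) -> ~~p3)  //  (p5 & p1).
  branch 1 (add ((~p3 -> p6) -> ~~p3)):
    ((~p3 -> p6) -> ~~p3): β-rule — branch into ~(~p3 -> p6)  //  ~~p3.
      branch 1.1 (add ~(~p3 -> p6)):
        ~(~p3 -> p6): α-rule — add ~p3, ~p6.
        ○ open, literals {p3=F, p4=T, p6=F}.
      branch 1.2 (add ~~p3):
        ~~p3: drop double negation, giving p3.
        ○ open, literals {p3=T, p4=T}.
  branch 2 (add (p5 & p1)):
    (p5 & p1): α-rule — add p5, p1.
    ○ open, literals {p1=T, p4=T, p5=T}.
0 branches closed, 3 open.
Each open branch fixes some atoms; the unmentioned ones are free. Counting distinct full assignments: branch {p3=F, p4=T, p6=F} (p1, p2, p5) contributes 8 new; branch {p3=T, p4=T} (p1, p2, p5, p6) contributes 16 new; branch {p1=T, p4=T, p5=T} (p2, p3, p6) contributes 2 new. Total: 26.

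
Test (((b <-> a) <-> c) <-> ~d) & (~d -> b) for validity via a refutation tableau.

Assume the negation and expand:
Initial set: {~((((b <-> a) <-> c) <-> ~d) & (~d -> b))}.
~((((b <-> a) <-> c) <-> ~d) & (~d -> b)): β-rule — branch into ~(((b <-> a) <-> c) <-> ~d)  //  ~(~d -> b).
  branch 1 (add ~(((b <-> a) <-> c) <-> ~d)):
    ~(((b <-> a) <-> c) <-> ~d): β-rule — branch into ((b <-> a) <-> c), ~~d  //  ~((b <-> a) <-> c), ~d.
      branch 1.1 (add ((b <-> a) <-> c), ~~d):
        ((b <-> a) <-> c): β-rule — branch into (b <-> a), c  //  ~(b <-> a), ~c.
          branch 1.1.1 (add (b <-> a), c):
            (b <-> a): β-rule — branch into b, a  //  ~b, ~a.
              branch 1.1.1.1 (add b, a):
                ○ open, literals {a=1, b=1, c=1, d=1}.
              branch 1.1.1.2 (add ~b, ~a):
                ○ open, literals {a=0, b=0, c=1, d=1}.
          branch 1.1.2 (add ~(b <-> a), ~c):
            ~(b <-> a): β-rule — branch into b, ~a  //  ~b, a.
              branch 1.1.2.1 (add b, ~a):
                ○ open, literals {a=0, b=1, c=0, d=1}.
              branch 1.1.2.2 (add ~b, a):
                ○ open, literals {a=1, b=0, c=0, d=1}.
      branch 1.2 (add ~((b <-> a) <-> c), ~d):
        ~((b <-> a) <-> c): β-rule — branch into (b <-> a), ~c  //  ~(b <-> a), c.
          branch 1.2.1 (add (b <-> a), ~c):
            (b <-> a): β-rule — branch into b, a  //  ~b, ~a.
              branch 1.2.1.1 (add b, a):
                ○ open, literals {a=1, b=1, c=0, d=0}.
              branch 1.2.1.2 (add ~b, ~a):
                ○ open, literals {a=0, b=0, c=0, d=0}.
          branch 1.2.2 (add ~(b <-> a), c):
            ~(b <-> a): β-rule — branch into b, ~a  //  ~b, a.
              branch 1.2.2.1 (add b, ~a):
                ○ open, literals {a=0, b=1, c=1, d=0}.
              branch 1.2.2.2 (add ~b, a):
                ○ open, literals {a=1, b=0, c=1, d=0}.
  branch 2 (add ~(~d -> b)):
    ~(~d -> b): α-rule — add ~d, ~b.
    ○ open, literals {b=0, d=0}.
0 branches closed, 9 open.
An open branch gives a countermodel: a=1, b=1, c=1, d=1 (unmentioned atoms arbitrary); under it the original formula is false.

Not valid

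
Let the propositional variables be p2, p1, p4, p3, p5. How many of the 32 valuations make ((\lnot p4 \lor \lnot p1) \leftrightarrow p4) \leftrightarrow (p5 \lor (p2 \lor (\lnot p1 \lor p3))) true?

10

Initial set: {T (((\lnot p4 \lor \lnot p1) \leftrightarrow p4) \leftrightarrow (p5 \lor (p2 \lor (\lnot p1 \lor p3))))}.
T (((\lnot p4 \lor \lnot p1) \leftrightarrow p4) \leftrightarrow (p5 \lor (p2 \lor (\lnot p1 \lor p3)))): β-rule — branch into T ((\lnot p4 \lor \lnot p1) \leftrightarrow p4), T (p5 \lor (p2 \lor (\lnot p1 \lor p3)))  //  F ((\lnot p4 \lor \lnot p1) \leftrightarrow p4), F (p5 \lor (p2 \lor (\lnot p1 \lor p3))).
  branch 1 (add T ((\lnot p4 \lor \lnot p1) \leftrightarrow p4), T (p5 \lor (p2 \lor (\lnot p1 \lor p3)))):
    T ((\lnot p4 \lor \lnot p1) \leftrightarrow p4): β-rule — branch into T (\lnot p4 \lor \lnot p1), T p4  //  F (\lnot p4 \lor \lnot p1), F p4.
      branch 1.1 (add T (\lnot p4 \lor \lnot p1), T p4):
        T (p5 \lor (p2 \lor (\lnot p1 \lor p3))): β-rule — branch into T p5  //  T (p2 \lor (\lnot p1 \lor p3)).
          branch 1.1.1 (add T p5):
            T (\lnot p4 \lor \lnot p1): β-rule — branch into T \lnot p4  //  T \lnot p1.
              branch 1.1.1.1 (add T \lnot p4):
                × closes — contains both p4 and \lnot p4.
              branch 1.1.1.2 (add T \lnot p1):
                ○ open, literals {p1=F, p4=T, p5=T}.
          branch 1.1.2 (add T (p2 \lor (\lnot p1 \lor p3))):
            T (\lnot p4 \lor \lnot p1): β-rule — branch into T \lnot p4  //  T \lnot p1.
              branch 1.1.2.1 (add T \lnot p4):
                × closes — contains both p4 and \lnot p4.
              branch 1.1.2.2 (add T \lnot p1):
                T (p2 \lor (\lnot p1 \lor p3)): β-rule — branch into T p2  //  T (\lnot p1 \lor p3).
                  branch 1.1.2.2.1 (add T p2):
                    ○ open, literals {p1=F, p2=T, p4=T}.
                  branch 1.1.2.2.2 (add T (\lnot p1 \lor p3)):
                    T (\lnot p1 \lor p3): β-rule — branch into T \lnot p1  //  T p3.
                      branch 1.1.2.2.2.1 (add T \lnot p1):
                        ○ open, literals {p1=F, p4=T}.
                      branch 1.1.2.2.2.2 (add T p3):
                        ○ open, literals {p1=F, p3=T, p4=T}.
      branch 1.2 (add F (\lnot p4 \lor \lnot p1), F p4):
        F (\lnot p4 \lor \lnot p1): α-rule — add F \lnot p4, F \lnot p1.
        × closes — contains both p4 and \lnot p4.
  branch 2 (add F ((\lnot p4 \lor \lnot p1) \leftrightarrow p4), F (p5 \lor (p2 \lor (\lnot p1 \lor p3)))):
    F (p5 \lor (p2 \lor (\lnot p1 \lor p3))): α-rule — add F p5, F (p2 \lor (\lnot p1 \lor p3)).
    F (p2 \lor (\lnot p1 \lor p3)): α-rule — add F p2, F (\lnot p1 \lor p3).
    F (\lnot p1 \lor p3): α-rule — add F \lnot p1, F p3.
    F ((\lnot p4 \lor \lnot p1) \leftrightarrow p4): β-rule — branch into T (\lnot p4 \lor \lnot p1), F p4  //  F (\lnot p4 \lor \lnot p1), T p4.
      branch 2.1 (add T (\lnot p4 \lor \lnot p1), F p4):
        T (\lnot p4 \lor \lnot p1): β-rule — branch into T \lnot p4  //  T \lnot p1.
          branch 2.1.1 (add T \lnot p4):
            ○ open, literals {p1=T, p2=F, p3=F, p4=F, p5=F}.
          branch 2.1.2 (add T \lnot p1):
            × closes — contains both p1 and \lnot p1.
      branch 2.2 (add F (\lnot p4 \lor \lnot p1), T p4):
        F (\lnot p4 \lor \lnot p1): α-rule — add F \lnot p4, F \lnot p1.
        ○ open, literals {p1=T, p2=F, p3=F, p4=T, p5=F}.
4 branches closed, 6 open.
Each open branch fixes some atoms; the unmentioned ones are free. Counting distinct full assignments: branch {p1=F, p4=T, p5=T} (p2, p3) contributes 4 new; branch {p1=F, p2=T, p4=T} (p3, p5) contributes 2 new; branch {p1=F, p4=T} (p2, p3, p5) contributes 2 new; branch {p1=F, p3=T, p4=T} (p2, p5) contributes 0 new; branch {p1=T, p2=F, p3=F, p4=F, p5=F} (none free) contributes 1 new; branch {p1=T, p2=F, p3=F, p4=T, p5=F} (none free) contributes 1 new. Total: 10.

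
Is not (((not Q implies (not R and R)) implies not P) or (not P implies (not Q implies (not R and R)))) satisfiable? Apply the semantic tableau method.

Initial set: {not (((not Q implies (not R and R)) implies not P) or (not P implies (not Q implies (not R and R))))}.
not (((not Q implies (not R and R)) implies not P) or (not P implies (not Q implies (not R and R)))): α-rule — add not ((not Q implies (not R and R)) implies not P), not (not P implies (not Q implies (not R and R))).
not ((not Q implies (not R and R)) implies not P): α-rule — add (not Q implies (not R and R)), not not P.
not (not P implies (not Q implies (not R and R))): α-rule — add not P, not (not Q implies (not R and R)).
× closes — contains both P and not P.
All 1 branch closes.
Every branch closed; the formula is unsatisfiable.

Unsatisfiable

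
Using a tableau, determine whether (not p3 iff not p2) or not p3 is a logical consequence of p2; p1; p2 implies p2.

Yes

Initial set: {p2; p1; (p2 implies p2); not ((not p3 iff not p2) or not p3)}.
not ((not p3 iff not p2) or not p3): α-rule — add not (not p3 iff not p2), not not p3.
(p2 implies p2): β-rule — branch into not p2  //  p2.
  branch 1 (add not p2):
    × closes — contains both p2 and not p2.
  branch 2 (add p2):
    not (not p3 iff not p2): β-rule — branch into not p3, not not p2  //  not not p3, not p2.
      branch 2.1 (add not p3, not not p2):
        × closes — contains both p3 and not p3.
      branch 2.2 (add not not p3, not p2):
        × closes — contains both p2 and not p2.
All 3 branches close.
Every branch closed, so the premises entail the conclusion.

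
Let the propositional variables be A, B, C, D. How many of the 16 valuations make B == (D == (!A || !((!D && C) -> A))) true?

8

Initial set: {T (B == (D == (!A || !((!D && C) -> A))))}.
T (B == (D == (!A || !((!D && C) -> A)))): β-rule — branch into T B, T (D == (!A || !((!D && C) -> A)))  //  F B, F (D == (!A || !((!D && C) -> A))).
  branch 1 (add T B, T (D == (!A || !((!D && C) -> A)))):
    T (D == (!A || !((!D && C) -> A))): β-rule — branch into T D, T (!A || !((!D && C) -> A))  //  F D, F (!A || !((!D && C) -> A)).
      branch 1.1 (add T D, T (!A || !((!D && C) -> A))):
        T (!A || !((!D && C) -> A)): β-rule — branch into T !A  //  T !((!D && C) -> A).
          branch 1.1.1 (add T !A):
            ○ open, literals {A=F, B=T, D=T}.
          branch 1.1.2 (add T !((!D && C) -> A)):
            T !((!D && C) -> A): α-rule — add T (!D && C), F A.
            T (!D && C): α-rule — add T !D, T C.
            × closes — contains both D and !D.
      branch 1.2 (add F D, F (!A || !((!D && C) -> A))):
        F (!A || !((!D && C) -> A)): α-rule — add F !A, F !((!D && C) -> A).
        F !((!D && C) -> A): β-rule — branch into F (!D && C)  //  T A.
          branch 1.2.1 (add F (!D && C)):
            F (!D && C): β-rule — branch into F !D  //  F C.
              branch 1.2.1.1 (add F !D):
                × closes — contains both D and !D.
              branch 1.2.1.2 (add F C):
                ○ open, literals {A=T, B=T, C=F, D=F}.
          branch 1.2.2 (add T A):
            ○ open, literals {A=T, B=T, D=F}.
  branch 2 (add F B, F (D == (!A || !((!D && C) -> A)))):
    F (D == (!A || !((!D && C) -> A))): β-rule — branch into T D, F (!A || !((!D && C) -> A))  //  F D, T (!A || !((!D && C) -> A)).
      branch 2.1 (add T D, F (!A || !((!D && C) -> A))):
        F (!A || !((!D && C) -> A)): α-rule — add F !A, F !((!D && C) -> A).
        F !((!D && C) -> A): β-rule — branch into F (!D && C)  //  T A.
          branch 2.1.1 (add F (!D && C)):
            F (!D && C): β-rule — branch into F !D  //  F C.
              branch 2.1.1.1 (add F !D):
                ○ open, literals {A=T, B=F, D=T}.
              branch 2.1.1.2 (add F C):
                ○ open, literals {A=T, B=F, C=F, D=T}.
          branch 2.1.2 (add T A):
            ○ open, literals {A=T, B=F, D=T}.
      branch 2.2 (add F D, T (!A || !((!D && C) -> A))):
        T (!A || !((!D && C) -> A)): β-rule — branch into T !A  //  T !((!D && C) -> A).
          branch 2.2.1 (add T !A):
            ○ open, literals {A=F, B=F, D=F}.
          branch 2.2.2 (add T !((!D && C) -> A)):
            T !((!D && C) -> A): α-rule — add T (!D && C), F A.
            T (!D && C): α-rule — add T !D, T C.
            ○ open, literals {A=F, B=F, C=T, D=F}.
2 branches closed, 8 open.
Each open branch fixes some atoms; the unmentioned ones are free. Counting distinct full assignments: branch {A=F, B=T, D=T} (C) contributes 2 new; branch {A=T, B=T, C=F, D=F} (none free) contributes 1 new; branch {A=T, B=T, D=F} (C) contributes 1 new; branch {A=T, B=F, D=T} (C) contributes 2 new; branch {A=T, B=F, C=F, D=T} (none free) contributes 0 new; branch {A=T, B=F, D=T} (C) contributes 0 new; branch {A=F, B=F, D=F} (C) contributes 2 new; branch {A=F, B=F, C=T, D=F} (none free) contributes 0 new. Total: 8.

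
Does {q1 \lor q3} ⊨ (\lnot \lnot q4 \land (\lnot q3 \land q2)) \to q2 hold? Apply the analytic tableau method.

Yes

Initial set: {(q1 \lor q3); \lnot ((\lnot \lnot q4 \land (\lnot q3 \land q2)) \to q2)}.
\lnot ((\lnot \lnot q4 \land (\lnot q3 \land q2)) \to q2): α-rule — add (\lnot \lnot q4 \land (\lnot q3 \land q2)), \lnot q2.
(\lnot \lnot q4 \land (\lnot q3 \land q2)): α-rule — add \lnot \lnot q4, (\lnot q3 \land q2).
\lnot \lnot q4: drop double negation, giving q4.
(\lnot q3 \land q2): α-rule — add \lnot q3, q2.
× closes — contains both q2 and \lnot q2.
All 1 branch closes.
Every branch closed, so the premises entail the conclusion.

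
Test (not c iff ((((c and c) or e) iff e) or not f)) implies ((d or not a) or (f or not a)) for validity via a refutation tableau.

Assume the negation and expand:
Initial set: {not ((not c iff ((((c and c) or e) iff e) or not f)) implies ((d or not a) or (f or not a)))}.
not ((not c iff ((((c and c) or e) iff e) or not f)) implies ((d or not a) or (f or not a))): α-rule — add (not c iff ((((c and c) or e) iff e) or not f)), not ((d or not a) or (f or not a)).
not ((d or not a) or (f or not a)): α-rule — add not (d or not a), not (f or not a).
not (d or not a): α-rule — add not d, not not a.
not (f or not a): α-rule — add not f, not not a.
(not c iff ((((c and c) or e) iff e) or not f)): β-rule — branch into not c, ((((c and c) or e) iff e) or not f)  //  not not c, not ((((c and c) or e) iff e) or not f).
  branch 1 (add not c, ((((c and c) or e) iff e) or not f)):
    ((((c and c) or e) iff e) or not f): β-rule — branch into (((c and c) or e) iff e)  //  not f.
      branch 1.1 (add (((c and c) or e) iff e)):
        (((c and c) or e) iff e): β-rule — branch into ((c and c) or e), e  //  not ((c and c) or e), not e.
          branch 1.1.1 (add ((c and c) or e), e):
            ((c and c) or e): β-rule — branch into (c and c)  //  e.
              branch 1.1.1.1 (add (c and c)):
                (c and c): α-rule — add c, c.
                × closes — contains both c and not c.
              branch 1.1.1.2 (add e):
                ○ open, literals {a=true, c=false, d=false, e=true, f=false}.
          branch 1.1.2 (add not ((c and c) or e), not e):
            not ((c and c) or e): α-rule — add not (c and c), not e.
            not (c and c): β-rule — branch into not c  //  not c.
              branch 1.1.2.1 (add not c):
                ○ open, literals {a=true, c=false, d=false, e=false, f=false}.
              branch 1.1.2.2 (add not c):
                ○ open, literals {a=true, c=false, d=false, e=false, f=false}.
      branch 1.2 (add not f):
        ○ open, literals {a=true, c=false, d=false, f=false}.
  branch 2 (add not not c, not ((((c and c) or e) iff e) or not f)):
    not ((((c and c) or e) iff e) or not f): α-rule — add not (((c and c) or e) iff e), not not f.
    × closes — contains both f and not f.
2 branches closed, 4 open.
An open branch gives a countermodel: a=true, c=false, d=false, e=true, f=false (unmentioned atoms arbitrary); under it the original formula is false.

Not valid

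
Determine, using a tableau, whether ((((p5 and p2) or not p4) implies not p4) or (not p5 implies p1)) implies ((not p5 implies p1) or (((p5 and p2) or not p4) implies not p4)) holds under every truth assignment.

Valid

Assume the negation and expand:
Initial set: {not (((((p5 and p2) or not p4) implies not p4) or (not p5 implies p1)) implies ((not p5 implies p1) or (((p5 and p2) or not p4) implies not p4)))}.
not (((((p5 and p2) or not p4) implies not p4) or (not p5 implies p1)) implies ((not p5 implies p1) or (((p5 and p2) or not p4) implies not p4))): α-rule — add ((((p5 and p2) or not p4) implies not p4) or (not p5 implies p1)), not ((not p5 implies p1) or (((p5 and p2) or not p4) implies not p4)).
not ((not p5 implies p1) or (((p5 and p2) or not p4) implies not p4)): α-rule — add not (not p5 implies p1), not (((p5 and p2) or not p4) implies not p4).
not (not p5 implies p1): α-rule — add not p5, not p1.
not (((p5 and p2) or not p4) implies not p4): α-rule — add ((p5 and p2) or not p4), not not p4.
((((p5 and p2) or not p4) implies not p4) or (not p5 implies p1)): β-rule — branch into (((p5 and p2) or not p4) implies not p4)  //  (not p5 implies p1).
  branch 1 (add (((p5 and p2) or not p4) implies not p4)):
    ((p5 and p2) or not p4): β-rule — branch into (p5 and p2)  //  not p4.
      branch 1.1 (add (p5 and p2)):
        (p5 and p2): α-rule — add p5, p2.
        × closes — contains both p5 and not p5.
      branch 1.2 (add not p4):
        × closes — contains both p4 and not p4.
  branch 2 (add (not p5 implies p1)):
    ((p5 and p2) or not p4): β-rule — branch into (p5 and p2)  //  not p4.
      branch 2.1 (add (p5 and p2)):
        (p5 and p2): α-rule — add p5, p2.
        × closes — contains both p5 and not p5.
      branch 2.2 (add not p4):
        × closes — contains both p4 and not p4.
All 4 branches close.
Every branch closed, so the negation is unsatisfiable and the formula is valid.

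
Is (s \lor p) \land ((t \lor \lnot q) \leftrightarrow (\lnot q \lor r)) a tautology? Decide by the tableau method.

Not valid

Assume the negation and expand:
Initial set: {\lnot ((s \lor p) \land ((t \lor \lnot q) \leftrightarrow (\lnot q \lor r)))}.
\lnot ((s \lor p) \land ((t \lor \lnot q) \leftrightarrow (\lnot q \lor r))): β-rule — branch into \lnot (s \lor p)  //  \lnot ((t \lor \lnot q) \leftrightarrow (\lnot q \lor r)).
  branch 1 (add \lnot (s \lor p)):
    \lnot (s \lor p): α-rule — add \lnot s, \lnot p.
    ○ open, literals {p=false, s=false}.
  branch 2 (add \lnot ((t \lor \lnot q) \leftrightarrow (\lnot q \lor r))):
    \lnot ((t \lor \lnot q) \leftrightarrow (\lnot q \lor r)): β-rule — branch into (t \lor \lnot q), \lnot (\lnot q \lor r)  //  \lnot (t \lor \lnot q), (\lnot q \lor r).
      branch 2.1 (add (t \lor \lnot q), \lnot (\lnot q \lor r)):
        \lnot (\lnot q \lor r): α-rule — add \lnot \lnot q, \lnot r.
        (t \lor \lnot q): β-rule — branch into t  //  \lnot q.
          branch 2.1.1 (add t):
            ○ open, literals {q=true, r=false, t=true}.
          branch 2.1.2 (add \lnot q):
            × closes — contains both q and \lnot q.
      branch 2.2 (add \lnot (t \lor \lnot q), (\lnot q \lor r)):
        \lnot (t \lor \lnot q): α-rule — add \lnot t, \lnot \lnot q.
        (\lnot q \lor r): β-rule — branch into \lnot q  //  r.
          branch 2.2.1 (add \lnot q):
            × closes — contains both q and \lnot q.
          branch 2.2.2 (add r):
            ○ open, literals {q=true, r=true, t=false}.
2 branches closed, 3 open.
An open branch gives a countermodel: p=false, s=false (unmentioned atoms arbitrary); under it the original formula is false.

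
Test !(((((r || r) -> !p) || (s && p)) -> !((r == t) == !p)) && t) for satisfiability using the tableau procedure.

Initial set: {!(((((r || r) -> !p) || (s && p)) -> !((r == t) == !p)) && t)}.
!(((((r || r) -> !p) || (s && p)) -> !((r == t) == !p)) && t): β-rule — branch into !((((r || r) -> !p) || (s && p)) -> !((r == t) == !p))  //  !t.
  branch 1 (add !((((r || r) -> !p) || (s && p)) -> !((r == t) == !p))):
    !((((r || r) -> !p) || (s && p)) -> !((r == t) == !p)): α-rule — add (((r || r) -> !p) || (s && p)), !!((r == t) == !p).
    (((r || r) -> !p) || (s && p)): β-rule — branch into ((r || r) -> !p)  //  (s && p).
      branch 1.1 (add ((r || r) -> !p)):
        !!((r == t) == !p): β-rule — branch into (r == t), !p  //  !(r == t), !!p.
          branch 1.1.1 (add (r == t), !p):
            ((r || r) -> !p): β-rule — branch into !(r || r)  //  !p.
              branch 1.1.1.1 (add !(r || r)):
                !(r || r): α-rule — add !r, !r.
                (r == t): β-rule — branch into r, t  //  !r, !t.
                  branch 1.1.1.1.1 (add r, t):
                    × closes — contains both r and !r.
                  branch 1.1.1.1.2 (add !r, !t):
                    ○ open, literals {p=0, r=0, t=0}.
              branch 1.1.1.2 (add !p):
                (r == t): β-rule — branch into r, t  //  !r, !t.
                  branch 1.1.1.2.1 (add r, t):
                    ○ open, literals {p=0, r=1, t=1}.
                  branch 1.1.1.2.2 (add !r, !t):
                    ○ open, literals {p=0, r=0, t=0}.
          branch 1.1.2 (add !(r == t), !!p):
            ((r || r) -> !p): β-rule — branch into !(r || r)  //  !p.
              branch 1.1.2.1 (add !(r || r)):
                !(r || r): α-rule — add !r, !r.
                !(r == t): β-rule — branch into r, !t  //  !r, t.
                  branch 1.1.2.1.1 (add r, !t):
                    × closes — contains both r and !r.
                  branch 1.1.2.1.2 (add !r, t):
                    ○ open, literals {p=1, r=0, t=1}.
              branch 1.1.2.2 (add !p):
                × closes — contains both p and !p.
      branch 1.2 (add (s && p)):
        (s && p): α-rule — add s, p.
        !!((r == t) == !p): β-rule — branch into (r == t), !p  //  !(r == t), !!p.
          branch 1.2.1 (add (r == t), !p):
            × closes — contains both p and !p.
          branch 1.2.2 (add !(r == t), !!p):
            !(r == t): β-rule — branch into r, !t  //  !r, t.
              branch 1.2.2.1 (add r, !t):
                ○ open, literals {p=1, r=1, s=1, t=0}.
              branch 1.2.2.2 (add !r, t):
                ○ open, literals {p=1, r=0, s=1, t=1}.
  branch 2 (add !t):
    ○ open, literals {t=0}.
4 branches closed, 7 open.
An open branch gives a satisfying assignment: p=0, r=0, t=0.

Satisfiable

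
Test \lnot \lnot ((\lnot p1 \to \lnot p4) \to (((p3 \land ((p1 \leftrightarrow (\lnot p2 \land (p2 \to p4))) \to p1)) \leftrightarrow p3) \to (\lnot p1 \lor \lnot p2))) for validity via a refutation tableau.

Assume the negation and expand:
Initial set: {\lnot \lnot \lnot ((\lnot p1 \to \lnot p4) \to (((p3 \land ((p1 \leftrightarrow (\lnot p2 \land (p2 \to p4))) \to p1)) \leftrightarrow p3) \to (\lnot p1 \lor \lnot p2)))}.
\lnot \lnot \lnot ((\lnot p1 \to \lnot p4) \to (((p3 \land ((p1 \leftrightarrow (\lnot p2 \land (p2 \to p4))) \to p1)) \leftrightarrow p3) \to (\lnot p1 \lor \lnot p2))): drop double negation, giving \lnot ((\lnot p1 \to \lnot p4) \to (((p3 \land ((p1 \leftrightarrow (\lnot p2 \land (p2 \to p4))) \to p1)) \leftrightarrow p3) \to (\lnot p1 \lor \lnot p2))).
\lnot ((\lnot p1 \to \lnot p4) \to (((p3 \land ((p1 \leftrightarrow (\lnot p2 \land (p2 \to p4))) \to p1)) \leftrightarrow p3) \to (\lnot p1 \lor \lnot p2))): α-rule — add (\lnot p1 \to \lnot p4), \lnot (((p3 \land ((p1 \leftrightarrow (\lnot p2 \land (p2 \to p4))) \to p1)) \leftrightarrow p3) \to (\lnot p1 \lor \lnot p2)).
\lnot (((p3 \land ((p1 \leftrightarrow (\lnot p2 \land (p2 \to p4))) \to p1)) \leftrightarrow p3) \to (\lnot p1 \lor \lnot p2)): α-rule — add ((p3 \land ((p1 \leftrightarrow (\lnot p2 \land (p2 \to p4))) \to p1)) \leftrightarrow p3), \lnot (\lnot p1 \lor \lnot p2).
\lnot (\lnot p1 \lor \lnot p2): α-rule — add \lnot \lnot p1, \lnot \lnot p2.
(\lnot p1 \to \lnot p4): β-rule — branch into \lnot \lnot p1  //  \lnot p4.
  branch 1 (add \lnot \lnot p1):
    ((p3 \land ((p1 \leftrightarrow (\lnot p2 \land (p2 \to p4))) \to p1)) \leftrightarrow p3): β-rule — branch into (p3 \land ((p1 \leftrightarrow (\lnot p2 \land (p2 \to p4))) \to p1)), p3  //  \lnot (p3 \land ((p1 \leftrightarrow (\lnot p2 \land (p2 \to p4))) \to p1)), \lnot p3.
      branch 1.1 (add (p3 \land ((p1 \leftrightarrow (\lnot p2 \land (p2 \to p4))) \to p1)), p3):
        (p3 \land ((p1 \leftrightarrow (\lnot p2 \land (p2 \to p4))) \to p1)): α-rule — add p3, ((p1 \leftrightarrow (\lnot p2 \land (p2 \to p4))) \to p1).
        ((p1 \leftrightarrow (\lnot p2 \land (p2 \to p4))) \to p1): β-rule — branch into \lnot (p1 \leftrightarrow (\lnot p2 \land (p2 \to p4)))  //  p1.
          branch 1.1.1 (add \lnot (p1 \leftrightarrow (\lnot p2 \land (p2 \to p4)))):
            \lnot (p1 \leftrightarrow (\lnot p2 \land (p2 \to p4))): β-rule — branch into p1, \lnot (\lnot p2 \land (p2 \to p4))  //  \lnot p1, (\lnot p2 \land (p2 \to p4)).
              branch 1.1.1.1 (add p1, \lnot (\lnot p2 \land (p2 \to p4))):
                \lnot (\lnot p2 \land (p2 \to p4)): β-rule — branch into \lnot \lnot p2  //  \lnot (p2 \to p4).
                  branch 1.1.1.1.1 (add \lnot \lnot p2):
                    ○ open, literals {p1=T, p2=T, p3=T}.
                  branch 1.1.1.1.2 (add \lnot (p2 \to p4)):
                    \lnot (p2 \to p4): α-rule — add p2, \lnot p4.
                    ○ open, literals {p1=T, p2=T, p3=T, p4=F}.
              branch 1.1.1.2 (add \lnot p1, (\lnot p2 \land (p2 \to p4))):
                × closes — contains both p1 and \lnot p1.
          branch 1.1.2 (add p1):
            ○ open, literals {p1=T, p2=T, p3=T}.
      branch 1.2 (add \lnot (p3 \land ((p1 \leftrightarrow (\lnot p2 \land (p2 \to p4))) \to p1)), \lnot p3):
        \lnot (p3 \land ((p1 \leftrightarrow (\lnot p2 \land (p2 \to p4))) \to p1)): β-rule — branch into \lnot p3  //  \lnot ((p1 \leftrightarrow (\lnot p2 \land (p2 \to p4))) \to p1).
          branch 1.2.1 (add \lnot p3):
            ○ open, literals {p1=T, p2=T, p3=F}.
          branch 1.2.2 (add \lnot ((p1 \leftrightarrow (\lnot p2 \land (p2 \to p4))) \to p1)):
            \lnot ((p1 \leftrightarrow (\lnot p2 \land (p2 \to p4))) \to p1): α-rule — add (p1 \leftrightarrow (\lnot p2 \land (p2 \to p4))), \lnot p1.
            × closes — contains both p1 and \lnot p1.
  branch 2 (add \lnot p4):
    ((p3 \land ((p1 \leftrightarrow (\lnot p2 \land (p2 \to p4))) \to p1)) \leftrightarrow p3): β-rule — branch into (p3 \land ((p1 \leftrightarrow (\lnot p2 \land (p2 \to p4))) \to p1)), p3  //  \lnot (p3 \land ((p1 \leftrightarrow (\lnot p2 \land (p2 \to p4))) \to p1)), \lnot p3.
      branch 2.1 (add (p3 \land ((p1 \leftrightarrow (\lnot p2 \land (p2 \to p4))) \to p1)), p3):
        (p3 \land ((p1 \leftrightarrow (\lnot p2 \land (p2 \to p4))) \to p1)): α-rule — add p3, ((p1 \leftrightarrow (\lnot p2 \land (p2 \to p4))) \to p1).
        ((p1 \leftrightarrow (\lnot p2 \land (p2 \to p4))) \to p1): β-rule — branch into \lnot (p1 \leftrightarrow (\lnot p2 \land (p2 \to p4)))  //  p1.
          branch 2.1.1 (add \lnot (p1 \leftrightarrow (\lnot p2 \land (p2 \to p4)))):
            \lnot (p1 \leftrightarrow (\lnot p2 \land (p2 \to p4))): β-rule — branch into p1, \lnot (\lnot p2 \land (p2 \to p4))  //  \lnot p1, (\lnot p2 \land (p2 \to p4)).
              branch 2.1.1.1 (add p1, \lnot (\lnot p2 \land (p2 \to p4))):
                \lnot (\lnot p2 \land (p2 \to p4)): β-rule — branch into \lnot \lnot p2  //  \lnot (p2 \to p4).
                  branch 2.1.1.1.1 (add \lnot \lnot p2):
                    ○ open, literals {p1=T, p2=T, p3=T, p4=F}.
                  branch 2.1.1.1.2 (add \lnot (p2 \to p4)):
                    \lnot (p2 \to p4): α-rule — add p2, \lnot p4.
                    ○ open, literals {p1=T, p2=T, p3=T, p4=F}.
              branch 2.1.1.2 (add \lnot p1, (\lnot p2 \land (p2 \to p4))):
                × closes — contains both p1 and \lnot p1.
          branch 2.1.2 (add p1):
            ○ open, literals {p1=T, p2=T, p3=T, p4=F}.
      branch 2.2 (add \lnot (p3 \land ((p1 \leftrightarrow (\lnot p2 \land (p2 \to p4))) \to p1)), \lnot p3):
        \lnot (p3 \land ((p1 \leftrightarrow (\lnot p2 \land (p2 \to p4))) \to p1)): β-rule — branch into \lnot p3  //  \lnot ((p1 \leftrightarrow (\lnot p2 \land (p2 \to p4))) \to p1).
          branch 2.2.1 (add \lnot p3):
            ○ open, literals {p1=T, p2=T, p3=F, p4=F}.
          branch 2.2.2 (add \lnot ((p1 \leftrightarrow (\lnot p2 \land (p2 \to p4))) \to p1)):
            \lnot ((p1 \leftrightarrow (\lnot p2 \land (p2 \to p4))) \to p1): α-rule — add (p1 \leftrightarrow (\lnot p2 \land (p2 \to p4))), \lnot p1.
            × closes — contains both p1 and \lnot p1.
4 branches closed, 8 open.
An open branch gives a countermodel: p1=T, p2=T, p3=T (unmentioned atoms arbitrary); under it the original formula is false.

Not valid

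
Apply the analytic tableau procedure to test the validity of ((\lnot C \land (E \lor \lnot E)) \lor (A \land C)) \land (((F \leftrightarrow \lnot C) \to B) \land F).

Not valid

Assume the negation and expand:
Initial set: {\lnot (((\lnot C \land (E \lor \lnot E)) \lor (A \land C)) \land (((F \leftrightarrow \lnot C) \to B) \land F))}.
\lnot (((\lnot C \land (E \lor \lnot E)) \lor (A \land C)) \land (((F \leftrightarrow \lnot C) \to B) \land F)): β-rule — branch into \lnot ((\lnot C \land (E \lor \lnot E)) \lor (A \land C))  //  \lnot (((F \leftrightarrow \lnot C) \to B) \land F).
  branch 1 (add \lnot ((\lnot C \land (E \lor \lnot E)) \lor (A \land C))):
    \lnot ((\lnot C \land (E \lor \lnot E)) \lor (A \land C)): α-rule — add \lnot (\lnot C \land (E \lor \lnot E)), \lnot (A \land C).
    \lnot (\lnot C \land (E \lor \lnot E)): β-rule — branch into \lnot \lnot C  //  \lnot (E \lor \lnot E).
      branch 1.1 (add \lnot \lnot C):
        \lnot (A \land C): β-rule — branch into \lnot A  //  \lnot C.
          branch 1.1.1 (add \lnot A):
            ○ open, literals {A=F, C=T}.
          branch 1.1.2 (add \lnot C):
            × closes — contains both C and \lnot C.
      branch 1.2 (add \lnot (E \lor \lnot E)):
        \lnot (E \lor \lnot E): α-rule — add \lnot E, \lnot \lnot E.
        × closes — contains both E and \lnot E.
  branch 2 (add \lnot (((F \leftrightarrow \lnot C) \to B) \land F)):
    \lnot (((F \leftrightarrow \lnot C) \to B) \land F): β-rule — branch into \lnot ((F \leftrightarrow \lnot C) \to B)  //  \lnot F.
      branch 2.1 (add \lnot ((F \leftrightarrow \lnot C) \to B)):
        \lnot ((F \leftrightarrow \lnot C) \to B): α-rule — add (F \leftrightarrow \lnot C), \lnot B.
        (F \leftrightarrow \lnot C): β-rule — branch into F, \lnot C  //  \lnot F, \lnot \lnot C.
          branch 2.1.1 (add F, \lnot C):
            ○ open, literals {B=F, C=F, F=T}.
          branch 2.1.2 (add \lnot F, \lnot \lnot C):
            ○ open, literals {B=F, C=T, F=F}.
      branch 2.2 (add \lnot F):
        ○ open, literals {F=F}.
2 branches closed, 4 open.
An open branch gives a countermodel: A=F, C=T (unmentioned atoms arbitrary); under it the original formula is false.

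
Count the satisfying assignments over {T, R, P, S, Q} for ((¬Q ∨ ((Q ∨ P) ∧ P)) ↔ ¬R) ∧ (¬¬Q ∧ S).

Initial set: {(((¬Q ∨ ((Q ∨ P) ∧ P)) ↔ ¬R) ∧ (¬¬Q ∧ S))}.
(((¬Q ∨ ((Q ∨ P) ∧ P)) ↔ ¬R) ∧ (¬¬Q ∧ S)): α-rule — add ((¬Q ∨ ((Q ∨ P) ∧ P)) ↔ ¬R), (¬¬Q ∧ S).
(¬¬Q ∧ S): α-rule — add ¬¬Q, S.
¬¬Q: drop double negation, giving Q.
((¬Q ∨ ((Q ∨ P) ∧ P)) ↔ ¬R): β-rule — branch into (¬Q ∨ ((Q ∨ P) ∧ P)), ¬R  //  ¬(¬Q ∨ ((Q ∨ P) ∧ P)), ¬¬R.
  branch 1 (add (¬Q ∨ ((Q ∨ P) ∧ P)), ¬R):
    (¬Q ∨ ((Q ∨ P) ∧ P)): β-rule — branch into ¬Q  //  ((Q ∨ P) ∧ P).
      branch 1.1 (add ¬Q):
        × closes — contains both Q and ¬Q.
      branch 1.2 (add ((Q ∨ P) ∧ P)):
        ((Q ∨ P) ∧ P): α-rule — add (Q ∨ P), P.
        (Q ∨ P): β-rule — branch into Q  //  P.
          branch 1.2.1 (add Q):
            ○ open, literals {P=true, Q=true, R=false, S=true}.
          branch 1.2.2 (add P):
            ○ open, literals {P=true, Q=true, R=false, S=true}.
  branch 2 (add ¬(¬Q ∨ ((Q ∨ P) ∧ P)), ¬¬R):
    ¬(¬Q ∨ ((Q ∨ P) ∧ P)): α-rule — add ¬¬Q, ¬((Q ∨ P) ∧ P).
    ¬((Q ∨ P) ∧ P): β-rule — branch into ¬(Q ∨ P)  //  ¬P.
      branch 2.1 (add ¬(Q ∨ P)):
        ¬(Q ∨ P): α-rule — add ¬Q, ¬P.
        × closes — contains both Q and ¬Q.
      branch 2.2 (add ¬P):
        ○ open, literals {P=false, Q=true, R=true, S=true}.
2 branches closed, 3 open.
Each open branch fixes some atoms; the unmentioned ones are free. Counting distinct full assignments: branch {P=true, Q=true, R=false, S=true} (T) contributes 2 new; branch {P=true, Q=true, R=false, S=true} (T) contributes 0 new; branch {P=false, Q=true, R=true, S=true} (T) contributes 2 new. Total: 4.

4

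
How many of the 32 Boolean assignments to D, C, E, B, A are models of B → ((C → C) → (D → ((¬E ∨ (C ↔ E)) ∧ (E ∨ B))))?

30

Initial set: {T (B → ((C → C) → (D → ((¬E ∨ (C ↔ E)) ∧ (E ∨ B)))))}.
T (B → ((C → C) → (D → ((¬E ∨ (C ↔ E)) ∧ (E ∨ B))))): β-rule — branch into F B  //  T ((C → C) → (D → ((¬E ∨ (C ↔ E)) ∧ (E ∨ B)))).
  branch 1 (add F B):
    ○ open, literals {B=F}.
  branch 2 (add T ((C → C) → (D → ((¬E ∨ (C ↔ E)) ∧ (E ∨ B))))):
    T ((C → C) → (D → ((¬E ∨ (C ↔ E)) ∧ (E ∨ B)))): β-rule — branch into F (C → C)  //  T (D → ((¬E ∨ (C ↔ E)) ∧ (E ∨ B))).
      branch 2.1 (add F (C → C)):
        F (C → C): α-rule — add T C, F C.
        × closes — contains both C and ¬C.
      branch 2.2 (add T (D → ((¬E ∨ (C ↔ E)) ∧ (E ∨ B)))):
        T (D → ((¬E ∨ (C ↔ E)) ∧ (E ∨ B))): β-rule — branch into F D  //  T ((¬E ∨ (C ↔ E)) ∧ (E ∨ B)).
          branch 2.2.1 (add F D):
            ○ open, literals {D=F}.
          branch 2.2.2 (add T ((¬E ∨ (C ↔ E)) ∧ (E ∨ B))):
            T ((¬E ∨ (C ↔ E)) ∧ (E ∨ B)): α-rule — add T (¬E ∨ (C ↔ E)), T (E ∨ B).
            T (¬E ∨ (C ↔ E)): β-rule — branch into T ¬E  //  T (C ↔ E).
              branch 2.2.2.1 (add T ¬E):
                T (E ∨ B): β-rule — branch into T E  //  T B.
                  branch 2.2.2.1.1 (add T E):
                    × closes — contains both E and ¬E.
                  branch 2.2.2.1.2 (add T B):
                    ○ open, literals {B=T, E=F}.
              branch 2.2.2.2 (add T (C ↔ E)):
                T (E ∨ B): β-rule — branch into T E  //  T B.
                  branch 2.2.2.2.1 (add T E):
                    T (C ↔ E): β-rule — branch into T C, T E  //  F C, F E.
                      branch 2.2.2.2.1.1 (add T C, T E):
                        ○ open, literals {C=T, E=T}.
                      branch 2.2.2.2.1.2 (add F C, F E):
                        × closes — contains both E and ¬E.
                  branch 2.2.2.2.2 (add T B):
                    T (C ↔ E): β-rule — branch into T C, T E  //  F C, F E.
                      branch 2.2.2.2.2.1 (add T C, T E):
                        ○ open, literals {B=T, C=T, E=T}.
                      branch 2.2.2.2.2.2 (add F C, F E):
                        ○ open, literals {B=T, C=F, E=F}.
3 branches closed, 6 open.
Each open branch fixes some atoms; the unmentioned ones are free. Counting distinct full assignments: branch {B=F} (D, C, E, A) contributes 16 new; branch {D=F} (C, E, B, A) contributes 8 new; branch {B=T, E=F} (D, C, A) contributes 4 new; branch {C=T, E=T} (D, B, A) contributes 2 new; branch {B=T, C=T, E=T} (D, A) contributes 0 new; branch {B=T, C=F, E=F} (D, A) contributes 0 new. Total: 30.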